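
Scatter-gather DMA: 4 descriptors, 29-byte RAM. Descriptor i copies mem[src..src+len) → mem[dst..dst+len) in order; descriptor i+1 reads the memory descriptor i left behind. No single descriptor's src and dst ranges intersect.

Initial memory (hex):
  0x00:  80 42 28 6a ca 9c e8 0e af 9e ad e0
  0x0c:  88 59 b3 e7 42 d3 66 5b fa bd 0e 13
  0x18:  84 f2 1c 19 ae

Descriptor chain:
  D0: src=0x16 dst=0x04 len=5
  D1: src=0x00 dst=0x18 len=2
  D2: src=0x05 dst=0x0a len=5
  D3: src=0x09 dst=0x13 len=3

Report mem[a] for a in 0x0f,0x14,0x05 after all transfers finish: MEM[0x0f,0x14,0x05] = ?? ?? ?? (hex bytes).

MEM[0x0f,0x14,0x05] = e7 13 13

#0 dst[0x04+5] := {0x0e,0x13,0x84,0xf2,0x1c}
#1 dst[0x18+2] := {0x80,0x42}
#2 dst[0x0a+5] := {0x13,0x84,0xf2,0x1c,0x9e}
#3 dst[0x13+3] := {0x9e,0x13,0x84}
query mem[0x0f]=0xe7, mem[0x14]=0x13, mem[0x05]=0x13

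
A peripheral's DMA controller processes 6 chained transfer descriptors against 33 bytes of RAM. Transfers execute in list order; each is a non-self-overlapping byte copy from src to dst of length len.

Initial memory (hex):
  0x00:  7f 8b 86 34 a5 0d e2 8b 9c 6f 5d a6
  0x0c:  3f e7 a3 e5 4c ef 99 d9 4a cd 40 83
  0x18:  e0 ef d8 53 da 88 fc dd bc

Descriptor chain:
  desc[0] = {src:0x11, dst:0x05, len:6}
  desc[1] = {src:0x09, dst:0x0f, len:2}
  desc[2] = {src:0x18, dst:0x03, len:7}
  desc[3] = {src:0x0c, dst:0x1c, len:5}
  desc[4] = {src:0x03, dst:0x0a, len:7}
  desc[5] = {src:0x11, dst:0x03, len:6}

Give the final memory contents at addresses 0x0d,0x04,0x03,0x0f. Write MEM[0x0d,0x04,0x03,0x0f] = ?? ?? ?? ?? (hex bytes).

MEM[0x0d,0x04,0x03,0x0f] = 53 99 ef 88

  after D0: wrote 6B at 0x05 = ef99d94acd40
  after D1: wrote 2B at 0x0f = cd40
  after D2: wrote 7B at 0x03 = e0efd853da88fc
  after D3: wrote 5B at 0x1c = 3fe7a3cd40
  after D4: wrote 7B at 0x0a = e0efd853da88fc
  after D5: wrote 6B at 0x03 = ef99d94acd40
query mem[0x0d]=0x53, mem[0x04]=0x99, mem[0x03]=0xef, mem[0x0f]=0x88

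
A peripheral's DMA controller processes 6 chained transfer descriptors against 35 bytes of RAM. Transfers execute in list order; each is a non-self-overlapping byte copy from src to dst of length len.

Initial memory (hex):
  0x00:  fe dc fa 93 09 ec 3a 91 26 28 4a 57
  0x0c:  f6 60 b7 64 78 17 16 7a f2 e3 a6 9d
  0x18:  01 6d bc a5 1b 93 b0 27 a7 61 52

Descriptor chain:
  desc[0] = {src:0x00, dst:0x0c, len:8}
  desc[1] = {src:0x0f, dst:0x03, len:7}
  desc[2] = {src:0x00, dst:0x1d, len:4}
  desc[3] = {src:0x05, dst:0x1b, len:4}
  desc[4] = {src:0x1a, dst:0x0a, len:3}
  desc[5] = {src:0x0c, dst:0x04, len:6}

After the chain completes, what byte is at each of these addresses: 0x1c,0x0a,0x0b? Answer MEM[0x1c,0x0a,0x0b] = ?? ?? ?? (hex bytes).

MEM[0x1c,0x0a,0x0b] = 3a bc ec

[0] 0x00->0x0c len=8 : fe dc fa 93 09 ec 3a 91
[1] 0x0f->0x03 len=7 : 93 09 ec 3a 91 f2 e3
[2] 0x00->0x1d len=4 : fe dc fa 93
[3] 0x05->0x1b len=4 : ec 3a 91 f2
[4] 0x1a->0x0a len=3 : bc ec 3a
[5] 0x0c->0x04 len=6 : 3a dc fa 93 09 ec
query mem[0x1c]=0x3a, mem[0x0a]=0xbc, mem[0x0b]=0xec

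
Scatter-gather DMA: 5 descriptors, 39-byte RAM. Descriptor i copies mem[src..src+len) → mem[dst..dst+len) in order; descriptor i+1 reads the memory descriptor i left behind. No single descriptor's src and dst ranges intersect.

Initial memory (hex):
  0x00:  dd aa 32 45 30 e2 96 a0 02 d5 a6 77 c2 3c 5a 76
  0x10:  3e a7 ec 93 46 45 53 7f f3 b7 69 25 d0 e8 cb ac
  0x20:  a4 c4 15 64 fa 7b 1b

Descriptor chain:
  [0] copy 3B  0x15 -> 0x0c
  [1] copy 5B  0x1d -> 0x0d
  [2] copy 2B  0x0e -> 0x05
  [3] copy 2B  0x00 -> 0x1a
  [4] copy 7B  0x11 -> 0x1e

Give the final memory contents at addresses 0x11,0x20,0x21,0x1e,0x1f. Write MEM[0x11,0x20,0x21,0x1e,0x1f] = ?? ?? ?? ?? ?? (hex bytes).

  after D0: wrote 3B at 0x0c = 45537f
  after D1: wrote 5B at 0x0d = e8cbaca4c4
  after D2: wrote 2B at 0x05 = cbac
  after D3: wrote 2B at 0x1a = ddaa
  after D4: wrote 7B at 0x1e = c4ec934645537f
query mem[0x11]=0xc4, mem[0x20]=0x93, mem[0x21]=0x46, mem[0x1e]=0xc4, mem[0x1f]=0xec

MEM[0x11,0x20,0x21,0x1e,0x1f] = c4 93 46 c4 ec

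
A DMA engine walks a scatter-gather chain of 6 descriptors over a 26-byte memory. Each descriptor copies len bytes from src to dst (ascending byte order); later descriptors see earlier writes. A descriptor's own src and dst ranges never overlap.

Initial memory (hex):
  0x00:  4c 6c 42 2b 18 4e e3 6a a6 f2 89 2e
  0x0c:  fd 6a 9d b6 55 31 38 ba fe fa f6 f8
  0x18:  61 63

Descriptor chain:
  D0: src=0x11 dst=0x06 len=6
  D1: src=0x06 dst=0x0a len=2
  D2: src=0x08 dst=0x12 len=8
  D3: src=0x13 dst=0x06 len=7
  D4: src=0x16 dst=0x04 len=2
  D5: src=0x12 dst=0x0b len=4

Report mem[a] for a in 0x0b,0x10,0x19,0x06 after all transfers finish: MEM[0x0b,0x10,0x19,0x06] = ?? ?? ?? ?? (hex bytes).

  after D0: wrote 6B at 0x06 = 3138bafefaf6
  after D1: wrote 2B at 0x0a = 3138
  after D2: wrote 8B at 0x12 = bafe3138fd6a9db6
  after D3: wrote 7B at 0x06 = fe3138fd6a9db6
  after D4: wrote 2B at 0x04 = fd6a
  after D5: wrote 4B at 0x0b = bafe3138
query mem[0x0b]=0xba, mem[0x10]=0x55, mem[0x19]=0xb6, mem[0x06]=0xfe

MEM[0x0b,0x10,0x19,0x06] = ba 55 b6 fe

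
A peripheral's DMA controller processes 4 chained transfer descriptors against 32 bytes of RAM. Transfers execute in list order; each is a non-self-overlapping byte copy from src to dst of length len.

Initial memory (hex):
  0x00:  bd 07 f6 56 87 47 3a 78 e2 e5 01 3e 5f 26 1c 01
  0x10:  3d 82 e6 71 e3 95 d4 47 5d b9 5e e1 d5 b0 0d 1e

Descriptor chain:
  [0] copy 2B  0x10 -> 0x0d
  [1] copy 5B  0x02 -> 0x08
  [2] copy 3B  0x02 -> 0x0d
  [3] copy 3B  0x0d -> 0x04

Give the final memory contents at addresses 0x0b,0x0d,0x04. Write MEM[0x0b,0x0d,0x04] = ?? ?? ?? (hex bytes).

[0] 0x10->0x0d len=2 : 3d 82
[1] 0x02->0x08 len=5 : f6 56 87 47 3a
[2] 0x02->0x0d len=3 : f6 56 87
[3] 0x0d->0x04 len=3 : f6 56 87
query mem[0x0b]=0x47, mem[0x0d]=0xf6, mem[0x04]=0xf6

MEM[0x0b,0x0d,0x04] = 47 f6 f6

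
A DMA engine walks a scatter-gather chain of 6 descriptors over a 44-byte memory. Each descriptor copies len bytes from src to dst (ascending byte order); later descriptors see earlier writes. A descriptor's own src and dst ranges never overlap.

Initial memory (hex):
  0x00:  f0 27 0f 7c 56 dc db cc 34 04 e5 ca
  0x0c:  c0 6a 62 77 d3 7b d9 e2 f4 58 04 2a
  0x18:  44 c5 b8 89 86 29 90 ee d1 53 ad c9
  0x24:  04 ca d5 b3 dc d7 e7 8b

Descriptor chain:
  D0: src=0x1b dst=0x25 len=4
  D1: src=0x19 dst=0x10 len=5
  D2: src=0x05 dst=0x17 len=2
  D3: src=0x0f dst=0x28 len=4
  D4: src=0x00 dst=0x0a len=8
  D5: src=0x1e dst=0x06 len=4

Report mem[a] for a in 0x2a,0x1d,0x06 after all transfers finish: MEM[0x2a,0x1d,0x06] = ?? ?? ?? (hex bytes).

MEM[0x2a,0x1d,0x06] = b8 29 90

  after D0: wrote 4B at 0x25 = 89862990
  after D1: wrote 5B at 0x10 = c5b8898629
  after D2: wrote 2B at 0x17 = dcdb
  after D3: wrote 4B at 0x28 = 77c5b889
  after D4: wrote 8B at 0x0a = f0270f7c56dcdbcc
  after D5: wrote 4B at 0x06 = 90eed153
query mem[0x2a]=0xb8, mem[0x1d]=0x29, mem[0x06]=0x90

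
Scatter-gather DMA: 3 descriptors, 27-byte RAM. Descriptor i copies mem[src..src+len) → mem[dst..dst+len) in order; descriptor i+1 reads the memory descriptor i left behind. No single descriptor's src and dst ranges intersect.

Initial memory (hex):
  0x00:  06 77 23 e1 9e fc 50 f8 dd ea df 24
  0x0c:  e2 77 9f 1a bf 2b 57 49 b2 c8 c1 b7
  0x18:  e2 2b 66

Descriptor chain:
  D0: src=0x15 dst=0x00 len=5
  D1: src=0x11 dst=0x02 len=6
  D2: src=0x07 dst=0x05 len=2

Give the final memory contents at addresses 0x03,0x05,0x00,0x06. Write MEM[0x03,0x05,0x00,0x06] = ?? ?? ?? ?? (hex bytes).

MEM[0x03,0x05,0x00,0x06] = 57 c1 c8 dd

#0 dst[0x00+5] := {0xc8,0xc1,0xb7,0xe2,0x2b}
#1 dst[0x02+6] := {0x2b,0x57,0x49,0xb2,0xc8,0xc1}
#2 dst[0x05+2] := {0xc1,0xdd}
query mem[0x03]=0x57, mem[0x05]=0xc1, mem[0x00]=0xc8, mem[0x06]=0xdd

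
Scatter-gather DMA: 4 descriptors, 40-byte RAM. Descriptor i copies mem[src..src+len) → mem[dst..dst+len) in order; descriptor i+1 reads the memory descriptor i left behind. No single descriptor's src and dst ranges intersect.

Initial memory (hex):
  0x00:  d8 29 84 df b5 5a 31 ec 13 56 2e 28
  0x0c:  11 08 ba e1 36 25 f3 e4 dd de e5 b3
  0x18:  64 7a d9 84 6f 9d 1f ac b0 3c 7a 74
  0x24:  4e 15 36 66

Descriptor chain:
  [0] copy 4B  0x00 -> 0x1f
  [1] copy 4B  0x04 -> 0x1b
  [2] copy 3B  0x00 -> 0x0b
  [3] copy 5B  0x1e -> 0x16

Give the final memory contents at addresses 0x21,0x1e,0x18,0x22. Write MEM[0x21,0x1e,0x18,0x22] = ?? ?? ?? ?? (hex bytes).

#0 dst[0x1f+4] := {0xd8,0x29,0x84,0xdf}
#1 dst[0x1b+4] := {0xb5,0x5a,0x31,0xec}
#2 dst[0x0b+3] := {0xd8,0x29,0x84}
#3 dst[0x16+5] := {0xec,0xd8,0x29,0x84,0xdf}
query mem[0x21]=0x84, mem[0x1e]=0xec, mem[0x18]=0x29, mem[0x22]=0xdf

MEM[0x21,0x1e,0x18,0x22] = 84 ec 29 df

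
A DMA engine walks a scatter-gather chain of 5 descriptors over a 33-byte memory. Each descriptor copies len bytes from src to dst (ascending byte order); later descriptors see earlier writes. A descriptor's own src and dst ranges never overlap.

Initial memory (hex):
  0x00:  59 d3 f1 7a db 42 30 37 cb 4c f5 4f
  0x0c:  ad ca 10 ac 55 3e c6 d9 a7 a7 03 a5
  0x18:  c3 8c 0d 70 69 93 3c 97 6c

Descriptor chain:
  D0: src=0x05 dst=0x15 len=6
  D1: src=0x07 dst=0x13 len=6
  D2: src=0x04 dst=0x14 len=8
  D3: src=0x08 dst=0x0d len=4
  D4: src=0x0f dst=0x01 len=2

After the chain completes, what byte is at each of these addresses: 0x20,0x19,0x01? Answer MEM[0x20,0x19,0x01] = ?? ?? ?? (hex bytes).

[0] 0x05->0x15 len=6 : 42 30 37 cb 4c f5
[1] 0x07->0x13 len=6 : 37 cb 4c f5 4f ad
[2] 0x04->0x14 len=8 : db 42 30 37 cb 4c f5 4f
[3] 0x08->0x0d len=4 : cb 4c f5 4f
[4] 0x0f->0x01 len=2 : f5 4f
query mem[0x20]=0x6c, mem[0x19]=0x4c, mem[0x01]=0xf5

MEM[0x20,0x19,0x01] = 6c 4c f5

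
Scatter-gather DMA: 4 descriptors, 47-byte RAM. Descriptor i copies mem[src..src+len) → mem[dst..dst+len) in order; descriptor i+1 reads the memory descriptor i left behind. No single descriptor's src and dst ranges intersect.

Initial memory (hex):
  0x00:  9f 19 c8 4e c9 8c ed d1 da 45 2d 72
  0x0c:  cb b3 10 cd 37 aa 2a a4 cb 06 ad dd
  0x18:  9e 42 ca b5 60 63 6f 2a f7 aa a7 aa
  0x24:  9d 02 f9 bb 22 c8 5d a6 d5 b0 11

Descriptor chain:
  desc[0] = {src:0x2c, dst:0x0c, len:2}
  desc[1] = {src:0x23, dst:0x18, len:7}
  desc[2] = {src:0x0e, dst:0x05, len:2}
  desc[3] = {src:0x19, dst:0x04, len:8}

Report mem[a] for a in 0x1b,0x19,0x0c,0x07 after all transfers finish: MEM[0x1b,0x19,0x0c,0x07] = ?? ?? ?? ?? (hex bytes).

MEM[0x1b,0x19,0x0c,0x07] = f9 9d d5 bb

#0 dst[0x0c+2] := {0xd5,0xb0}
#1 dst[0x18+7] := {0xaa,0x9d,0x02,0xf9,0xbb,0x22,0xc8}
#2 dst[0x05+2] := {0x10,0xcd}
#3 dst[0x04+8] := {0x9d,0x02,0xf9,0xbb,0x22,0xc8,0x2a,0xf7}
query mem[0x1b]=0xf9, mem[0x19]=0x9d, mem[0x0c]=0xd5, mem[0x07]=0xbb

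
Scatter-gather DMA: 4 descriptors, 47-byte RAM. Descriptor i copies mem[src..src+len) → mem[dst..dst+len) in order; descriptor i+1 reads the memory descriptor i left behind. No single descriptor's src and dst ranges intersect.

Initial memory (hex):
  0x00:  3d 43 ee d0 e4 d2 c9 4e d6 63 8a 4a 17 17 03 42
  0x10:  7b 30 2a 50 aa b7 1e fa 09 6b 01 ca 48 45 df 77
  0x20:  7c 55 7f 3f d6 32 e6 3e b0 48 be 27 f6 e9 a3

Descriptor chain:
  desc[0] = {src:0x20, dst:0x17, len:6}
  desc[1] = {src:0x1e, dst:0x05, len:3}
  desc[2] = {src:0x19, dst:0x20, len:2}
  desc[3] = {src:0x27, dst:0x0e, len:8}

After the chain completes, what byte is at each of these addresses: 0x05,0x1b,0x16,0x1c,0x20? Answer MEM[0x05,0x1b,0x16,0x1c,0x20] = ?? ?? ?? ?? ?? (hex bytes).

#0 dst[0x17+6] := {0x7c,0x55,0x7f,0x3f,0xd6,0x32}
#1 dst[0x05+3] := {0xdf,0x77,0x7c}
#2 dst[0x20+2] := {0x7f,0x3f}
#3 dst[0x0e+8] := {0x3e,0xb0,0x48,0xbe,0x27,0xf6,0xe9,0xa3}
query mem[0x05]=0xdf, mem[0x1b]=0xd6, mem[0x16]=0x1e, mem[0x1c]=0x32, mem[0x20]=0x7f

MEM[0x05,0x1b,0x16,0x1c,0x20] = df d6 1e 32 7f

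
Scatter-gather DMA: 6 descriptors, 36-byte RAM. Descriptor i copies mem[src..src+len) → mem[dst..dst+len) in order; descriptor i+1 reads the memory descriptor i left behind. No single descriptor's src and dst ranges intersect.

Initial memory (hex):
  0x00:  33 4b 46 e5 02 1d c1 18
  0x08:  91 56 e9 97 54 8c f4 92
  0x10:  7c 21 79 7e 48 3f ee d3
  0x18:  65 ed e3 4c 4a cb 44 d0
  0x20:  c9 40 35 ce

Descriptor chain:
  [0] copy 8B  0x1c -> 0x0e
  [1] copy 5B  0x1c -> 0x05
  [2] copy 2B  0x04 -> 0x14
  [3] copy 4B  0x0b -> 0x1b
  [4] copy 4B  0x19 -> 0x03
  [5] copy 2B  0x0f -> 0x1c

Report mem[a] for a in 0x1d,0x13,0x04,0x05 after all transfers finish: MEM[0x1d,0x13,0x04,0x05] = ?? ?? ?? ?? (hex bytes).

D0: mem[0x0e..0x15] <- [4a cb 44 d0 c9 40 35 ce]
D1: mem[0x05..0x09] <- [4a cb 44 d0 c9]
D2: mem[0x14..0x15] <- [02 4a]
D3: mem[0x1b..0x1e] <- [97 54 8c 4a]
D4: mem[0x03..0x06] <- [ed e3 97 54]
D5: mem[0x1c..0x1d] <- [cb 44]
query mem[0x1d]=0x44, mem[0x13]=0x40, mem[0x04]=0xe3, mem[0x05]=0x97

MEM[0x1d,0x13,0x04,0x05] = 44 40 e3 97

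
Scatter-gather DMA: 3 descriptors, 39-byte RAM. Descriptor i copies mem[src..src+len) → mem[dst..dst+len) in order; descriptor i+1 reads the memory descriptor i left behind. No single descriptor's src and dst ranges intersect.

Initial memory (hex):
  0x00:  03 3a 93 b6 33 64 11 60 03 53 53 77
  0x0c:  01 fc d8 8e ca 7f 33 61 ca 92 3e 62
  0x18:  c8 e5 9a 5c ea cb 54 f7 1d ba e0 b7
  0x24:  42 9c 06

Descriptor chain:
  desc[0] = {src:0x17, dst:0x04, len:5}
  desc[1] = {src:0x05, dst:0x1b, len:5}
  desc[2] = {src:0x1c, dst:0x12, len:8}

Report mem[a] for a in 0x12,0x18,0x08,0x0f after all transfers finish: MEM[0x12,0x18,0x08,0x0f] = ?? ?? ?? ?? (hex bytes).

#0 dst[0x04+5] := {0x62,0xc8,0xe5,0x9a,0x5c}
#1 dst[0x1b+5] := {0xc8,0xe5,0x9a,0x5c,0x53}
#2 dst[0x12+8] := {0xe5,0x9a,0x5c,0x53,0x1d,0xba,0xe0,0xb7}
query mem[0x12]=0xe5, mem[0x18]=0xe0, mem[0x08]=0x5c, mem[0x0f]=0x8e

MEM[0x12,0x18,0x08,0x0f] = e5 e0 5c 8e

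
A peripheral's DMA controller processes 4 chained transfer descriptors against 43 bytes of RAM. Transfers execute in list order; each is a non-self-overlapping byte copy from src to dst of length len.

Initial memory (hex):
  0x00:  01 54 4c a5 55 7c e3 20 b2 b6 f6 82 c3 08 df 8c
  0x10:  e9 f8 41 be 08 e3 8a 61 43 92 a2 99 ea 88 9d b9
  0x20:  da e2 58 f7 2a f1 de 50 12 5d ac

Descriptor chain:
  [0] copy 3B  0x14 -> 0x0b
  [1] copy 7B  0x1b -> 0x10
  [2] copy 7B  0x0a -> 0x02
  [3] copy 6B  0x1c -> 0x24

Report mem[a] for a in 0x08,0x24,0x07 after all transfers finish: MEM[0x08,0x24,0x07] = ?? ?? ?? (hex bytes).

MEM[0x08,0x24,0x07] = 99 ea 8c

D0: mem[0x0b..0x0d] <- [08 e3 8a]
D1: mem[0x10..0x16] <- [99 ea 88 9d b9 da e2]
D2: mem[0x02..0x08] <- [f6 08 e3 8a df 8c 99]
D3: mem[0x24..0x29] <- [ea 88 9d b9 da e2]
query mem[0x08]=0x99, mem[0x24]=0xea, mem[0x07]=0x8c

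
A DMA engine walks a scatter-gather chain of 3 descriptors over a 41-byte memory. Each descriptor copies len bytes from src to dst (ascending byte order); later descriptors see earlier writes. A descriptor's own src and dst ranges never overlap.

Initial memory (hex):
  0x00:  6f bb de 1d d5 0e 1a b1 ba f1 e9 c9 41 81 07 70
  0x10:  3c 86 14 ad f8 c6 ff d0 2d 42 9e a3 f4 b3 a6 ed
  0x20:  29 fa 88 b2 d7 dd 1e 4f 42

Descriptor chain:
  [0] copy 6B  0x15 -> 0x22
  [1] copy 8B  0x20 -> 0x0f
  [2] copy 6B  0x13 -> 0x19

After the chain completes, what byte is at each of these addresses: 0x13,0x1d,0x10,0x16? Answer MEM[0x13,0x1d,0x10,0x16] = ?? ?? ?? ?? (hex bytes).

MEM[0x13,0x1d,0x10,0x16] = d0 d0 fa 9e

#0 dst[0x22+6] := {0xc6,0xff,0xd0,0x2d,0x42,0x9e}
#1 dst[0x0f+8] := {0x29,0xfa,0xc6,0xff,0xd0,0x2d,0x42,0x9e}
#2 dst[0x19+6] := {0xd0,0x2d,0x42,0x9e,0xd0,0x2d}
query mem[0x13]=0xd0, mem[0x1d]=0xd0, mem[0x10]=0xfa, mem[0x16]=0x9e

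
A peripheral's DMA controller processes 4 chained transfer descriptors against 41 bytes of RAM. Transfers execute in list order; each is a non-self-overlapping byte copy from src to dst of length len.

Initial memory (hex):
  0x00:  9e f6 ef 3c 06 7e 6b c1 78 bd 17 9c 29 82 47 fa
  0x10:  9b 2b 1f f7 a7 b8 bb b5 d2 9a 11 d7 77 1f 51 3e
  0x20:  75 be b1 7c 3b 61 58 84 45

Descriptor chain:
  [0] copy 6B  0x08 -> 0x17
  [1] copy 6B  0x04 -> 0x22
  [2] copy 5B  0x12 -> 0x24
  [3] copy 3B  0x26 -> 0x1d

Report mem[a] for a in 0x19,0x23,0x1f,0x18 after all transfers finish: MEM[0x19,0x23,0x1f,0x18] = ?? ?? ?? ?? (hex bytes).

  after D0: wrote 6B at 0x17 = 78bd179c2982
  after D1: wrote 6B at 0x22 = 067e6bc178bd
  after D2: wrote 5B at 0x24 = 1ff7a7b8bb
  after D3: wrote 3B at 0x1d = a7b8bb
query mem[0x19]=0x17, mem[0x23]=0x7e, mem[0x1f]=0xbb, mem[0x18]=0xbd

MEM[0x19,0x23,0x1f,0x18] = 17 7e bb bd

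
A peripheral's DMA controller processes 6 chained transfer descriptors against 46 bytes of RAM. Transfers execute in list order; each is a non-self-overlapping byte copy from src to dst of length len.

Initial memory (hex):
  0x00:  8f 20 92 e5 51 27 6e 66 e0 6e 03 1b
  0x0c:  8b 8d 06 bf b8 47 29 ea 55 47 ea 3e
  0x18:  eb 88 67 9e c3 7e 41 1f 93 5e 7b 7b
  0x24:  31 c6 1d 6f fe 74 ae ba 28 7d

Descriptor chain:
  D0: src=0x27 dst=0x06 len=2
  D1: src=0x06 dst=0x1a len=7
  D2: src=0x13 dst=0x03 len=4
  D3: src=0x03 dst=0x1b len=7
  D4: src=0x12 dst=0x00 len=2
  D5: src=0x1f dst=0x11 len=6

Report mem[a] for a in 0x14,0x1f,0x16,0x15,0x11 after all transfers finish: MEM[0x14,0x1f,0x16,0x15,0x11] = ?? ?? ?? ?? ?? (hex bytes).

#0 dst[0x06+2] := {0x6f,0xfe}
#1 dst[0x1a+7] := {0x6f,0xfe,0xe0,0x6e,0x03,0x1b,0x8b}
#2 dst[0x03+4] := {0xea,0x55,0x47,0xea}
#3 dst[0x1b+7] := {0xea,0x55,0x47,0xea,0xfe,0xe0,0x6e}
#4 dst[0x00+2] := {0x29,0xea}
#5 dst[0x11+6] := {0xfe,0xe0,0x6e,0x7b,0x7b,0x31}
query mem[0x14]=0x7b, mem[0x1f]=0xfe, mem[0x16]=0x31, mem[0x15]=0x7b, mem[0x11]=0xfe

MEM[0x14,0x1f,0x16,0x15,0x11] = 7b fe 31 7b fe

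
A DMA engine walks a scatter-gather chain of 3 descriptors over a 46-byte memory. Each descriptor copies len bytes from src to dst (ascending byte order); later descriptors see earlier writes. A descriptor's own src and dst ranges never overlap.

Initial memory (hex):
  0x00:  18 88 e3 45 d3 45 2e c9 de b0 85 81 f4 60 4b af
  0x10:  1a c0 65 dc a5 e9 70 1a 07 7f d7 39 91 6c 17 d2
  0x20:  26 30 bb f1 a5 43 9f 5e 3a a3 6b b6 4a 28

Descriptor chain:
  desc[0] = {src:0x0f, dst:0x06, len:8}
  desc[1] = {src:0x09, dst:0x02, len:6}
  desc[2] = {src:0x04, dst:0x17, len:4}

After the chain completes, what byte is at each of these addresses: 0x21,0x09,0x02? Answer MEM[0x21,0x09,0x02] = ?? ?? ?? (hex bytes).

D0: mem[0x06..0x0d] <- [af 1a c0 65 dc a5 e9 70]
D1: mem[0x02..0x07] <- [65 dc a5 e9 70 4b]
D2: mem[0x17..0x1a] <- [a5 e9 70 4b]
query mem[0x21]=0x30, mem[0x09]=0x65, mem[0x02]=0x65

MEM[0x21,0x09,0x02] = 30 65 65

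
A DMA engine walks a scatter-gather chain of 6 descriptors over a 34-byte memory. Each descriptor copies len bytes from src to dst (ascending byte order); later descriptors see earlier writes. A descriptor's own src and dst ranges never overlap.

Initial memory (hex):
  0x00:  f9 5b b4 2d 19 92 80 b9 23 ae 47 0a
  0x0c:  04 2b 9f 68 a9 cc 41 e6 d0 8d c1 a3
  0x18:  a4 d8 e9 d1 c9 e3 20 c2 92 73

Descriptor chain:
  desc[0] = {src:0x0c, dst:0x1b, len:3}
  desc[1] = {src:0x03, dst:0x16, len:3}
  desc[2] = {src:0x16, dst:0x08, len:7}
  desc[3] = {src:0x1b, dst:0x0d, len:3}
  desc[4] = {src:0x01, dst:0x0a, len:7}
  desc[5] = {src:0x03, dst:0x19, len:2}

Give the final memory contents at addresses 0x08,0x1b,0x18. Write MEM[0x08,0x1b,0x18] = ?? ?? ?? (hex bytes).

MEM[0x08,0x1b,0x18] = 2d 04 92

  after D0: wrote 3B at 0x1b = 042b9f
  after D1: wrote 3B at 0x16 = 2d1992
  after D2: wrote 7B at 0x08 = 2d1992d8e9042b
  after D3: wrote 3B at 0x0d = 042b9f
  after D4: wrote 7B at 0x0a = 5bb42d199280b9
  after D5: wrote 2B at 0x19 = 2d19
query mem[0x08]=0x2d, mem[0x1b]=0x04, mem[0x18]=0x92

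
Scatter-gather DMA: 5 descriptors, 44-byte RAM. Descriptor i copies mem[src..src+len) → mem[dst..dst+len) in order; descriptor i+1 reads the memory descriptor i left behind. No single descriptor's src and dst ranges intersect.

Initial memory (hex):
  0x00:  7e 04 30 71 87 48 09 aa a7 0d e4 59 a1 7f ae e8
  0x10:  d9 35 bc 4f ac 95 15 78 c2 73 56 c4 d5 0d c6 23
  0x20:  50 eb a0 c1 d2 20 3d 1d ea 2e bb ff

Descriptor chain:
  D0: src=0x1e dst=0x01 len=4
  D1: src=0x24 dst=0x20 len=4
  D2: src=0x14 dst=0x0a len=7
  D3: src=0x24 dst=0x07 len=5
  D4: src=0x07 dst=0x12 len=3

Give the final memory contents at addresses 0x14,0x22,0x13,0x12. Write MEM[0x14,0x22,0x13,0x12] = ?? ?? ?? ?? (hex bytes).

MEM[0x14,0x22,0x13,0x12] = 3d 3d 20 d2

D0: mem[0x01..0x04] <- [c6 23 50 eb]
D1: mem[0x20..0x23] <- [d2 20 3d 1d]
D2: mem[0x0a..0x10] <- [ac 95 15 78 c2 73 56]
D3: mem[0x07..0x0b] <- [d2 20 3d 1d ea]
D4: mem[0x12..0x14] <- [d2 20 3d]
query mem[0x14]=0x3d, mem[0x22]=0x3d, mem[0x13]=0x20, mem[0x12]=0xd2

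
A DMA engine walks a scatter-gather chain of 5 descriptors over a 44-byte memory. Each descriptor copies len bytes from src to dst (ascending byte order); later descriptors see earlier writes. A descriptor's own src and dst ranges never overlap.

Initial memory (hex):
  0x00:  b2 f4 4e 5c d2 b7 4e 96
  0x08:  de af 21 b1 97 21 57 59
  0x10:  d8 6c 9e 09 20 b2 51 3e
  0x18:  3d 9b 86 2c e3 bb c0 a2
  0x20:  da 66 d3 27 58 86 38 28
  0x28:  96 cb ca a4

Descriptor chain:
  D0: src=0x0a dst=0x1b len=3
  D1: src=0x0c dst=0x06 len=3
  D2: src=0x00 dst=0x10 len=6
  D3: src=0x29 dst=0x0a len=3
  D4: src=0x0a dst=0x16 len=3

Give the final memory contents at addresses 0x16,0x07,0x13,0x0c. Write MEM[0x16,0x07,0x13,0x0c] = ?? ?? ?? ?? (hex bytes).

MEM[0x16,0x07,0x13,0x0c] = cb 21 5c a4

#0 dst[0x1b+3] := {0x21,0xb1,0x97}
#1 dst[0x06+3] := {0x97,0x21,0x57}
#2 dst[0x10+6] := {0xb2,0xf4,0x4e,0x5c,0xd2,0xb7}
#3 dst[0x0a+3] := {0xcb,0xca,0xa4}
#4 dst[0x16+3] := {0xcb,0xca,0xa4}
query mem[0x16]=0xcb, mem[0x07]=0x21, mem[0x13]=0x5c, mem[0x0c]=0xa4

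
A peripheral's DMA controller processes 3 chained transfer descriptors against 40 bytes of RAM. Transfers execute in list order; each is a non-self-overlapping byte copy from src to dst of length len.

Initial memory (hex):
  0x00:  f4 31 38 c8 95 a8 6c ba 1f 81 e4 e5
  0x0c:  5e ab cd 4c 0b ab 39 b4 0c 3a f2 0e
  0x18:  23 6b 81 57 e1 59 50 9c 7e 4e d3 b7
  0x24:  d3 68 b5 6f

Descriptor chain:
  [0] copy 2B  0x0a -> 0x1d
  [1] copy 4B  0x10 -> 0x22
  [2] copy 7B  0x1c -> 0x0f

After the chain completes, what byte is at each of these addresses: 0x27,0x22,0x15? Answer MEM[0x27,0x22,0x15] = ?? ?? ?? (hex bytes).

MEM[0x27,0x22,0x15] = 6f 0b 0b

[0] 0x0a->0x1d len=2 : e4 e5
[1] 0x10->0x22 len=4 : 0b ab 39 b4
[2] 0x1c->0x0f len=7 : e1 e4 e5 9c 7e 4e 0b
query mem[0x27]=0x6f, mem[0x22]=0x0b, mem[0x15]=0x0b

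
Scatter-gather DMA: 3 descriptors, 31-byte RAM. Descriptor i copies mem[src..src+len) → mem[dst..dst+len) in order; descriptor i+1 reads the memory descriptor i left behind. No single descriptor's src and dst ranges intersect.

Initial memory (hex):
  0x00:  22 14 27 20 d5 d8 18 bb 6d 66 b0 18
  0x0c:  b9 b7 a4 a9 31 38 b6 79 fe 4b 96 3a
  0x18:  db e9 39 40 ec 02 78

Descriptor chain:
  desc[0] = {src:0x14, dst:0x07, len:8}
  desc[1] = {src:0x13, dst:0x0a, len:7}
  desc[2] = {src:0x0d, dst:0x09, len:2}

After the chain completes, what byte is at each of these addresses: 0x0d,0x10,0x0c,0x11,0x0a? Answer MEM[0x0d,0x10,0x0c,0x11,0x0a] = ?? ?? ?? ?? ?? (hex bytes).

[0] 0x14->0x07 len=8 : fe 4b 96 3a db e9 39 40
[1] 0x13->0x0a len=7 : 79 fe 4b 96 3a db e9
[2] 0x0d->0x09 len=2 : 96 3a
query mem[0x0d]=0x96, mem[0x10]=0xe9, mem[0x0c]=0x4b, mem[0x11]=0x38, mem[0x0a]=0x3a

MEM[0x0d,0x10,0x0c,0x11,0x0a] = 96 e9 4b 38 3a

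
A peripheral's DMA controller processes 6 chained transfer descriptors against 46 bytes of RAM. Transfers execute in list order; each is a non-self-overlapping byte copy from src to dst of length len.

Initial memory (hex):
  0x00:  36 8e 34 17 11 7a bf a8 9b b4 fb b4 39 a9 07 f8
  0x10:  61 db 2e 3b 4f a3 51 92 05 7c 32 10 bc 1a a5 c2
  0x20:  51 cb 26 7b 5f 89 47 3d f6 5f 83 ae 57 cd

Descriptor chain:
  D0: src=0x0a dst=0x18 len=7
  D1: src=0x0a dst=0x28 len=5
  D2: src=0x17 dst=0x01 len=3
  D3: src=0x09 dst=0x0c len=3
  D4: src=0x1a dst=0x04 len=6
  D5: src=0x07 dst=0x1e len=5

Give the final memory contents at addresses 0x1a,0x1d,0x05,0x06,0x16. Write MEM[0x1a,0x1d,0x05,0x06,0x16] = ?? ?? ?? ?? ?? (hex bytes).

MEM[0x1a,0x1d,0x05,0x06,0x16] = 39 f8 a9 07 51

  after D0: wrote 7B at 0x18 = fbb439a907f861
  after D1: wrote 5B at 0x28 = fbb439a907
  after D2: wrote 3B at 0x01 = 92fbb4
  after D3: wrote 3B at 0x0c = b4fbb4
  after D4: wrote 6B at 0x04 = 39a907f861c2
  after D5: wrote 5B at 0x1e = f861c2fbb4
query mem[0x1a]=0x39, mem[0x1d]=0xf8, mem[0x05]=0xa9, mem[0x06]=0x07, mem[0x16]=0x51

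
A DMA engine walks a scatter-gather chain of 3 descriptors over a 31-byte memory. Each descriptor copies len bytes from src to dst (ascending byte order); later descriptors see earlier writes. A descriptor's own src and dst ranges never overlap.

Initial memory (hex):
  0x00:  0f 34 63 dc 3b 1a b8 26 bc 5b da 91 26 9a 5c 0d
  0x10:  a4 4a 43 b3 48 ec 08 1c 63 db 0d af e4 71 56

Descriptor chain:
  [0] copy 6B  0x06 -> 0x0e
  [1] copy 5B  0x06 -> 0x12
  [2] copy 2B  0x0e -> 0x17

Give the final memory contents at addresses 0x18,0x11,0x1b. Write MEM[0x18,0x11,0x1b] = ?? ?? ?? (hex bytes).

MEM[0x18,0x11,0x1b] = 26 5b af

D0: mem[0x0e..0x13] <- [b8 26 bc 5b da 91]
D1: mem[0x12..0x16] <- [b8 26 bc 5b da]
D2: mem[0x17..0x18] <- [b8 26]
query mem[0x18]=0x26, mem[0x11]=0x5b, mem[0x1b]=0xaf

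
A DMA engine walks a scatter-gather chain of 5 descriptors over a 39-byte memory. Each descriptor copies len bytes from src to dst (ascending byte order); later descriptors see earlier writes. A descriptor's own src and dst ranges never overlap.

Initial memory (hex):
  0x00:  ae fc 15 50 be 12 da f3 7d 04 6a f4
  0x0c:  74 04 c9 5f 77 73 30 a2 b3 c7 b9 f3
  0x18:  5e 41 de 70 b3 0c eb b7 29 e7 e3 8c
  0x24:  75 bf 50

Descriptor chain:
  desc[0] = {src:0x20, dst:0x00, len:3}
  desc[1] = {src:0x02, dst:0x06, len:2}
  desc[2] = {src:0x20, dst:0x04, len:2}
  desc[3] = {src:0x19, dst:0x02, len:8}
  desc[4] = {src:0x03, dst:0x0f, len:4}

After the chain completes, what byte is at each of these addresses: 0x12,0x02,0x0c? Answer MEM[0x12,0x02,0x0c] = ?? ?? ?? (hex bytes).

MEM[0x12,0x02,0x0c] = 0c 41 74

[0] 0x20->0x00 len=3 : 29 e7 e3
[1] 0x02->0x06 len=2 : e3 50
[2] 0x20->0x04 len=2 : 29 e7
[3] 0x19->0x02 len=8 : 41 de 70 b3 0c eb b7 29
[4] 0x03->0x0f len=4 : de 70 b3 0c
query mem[0x12]=0x0c, mem[0x02]=0x41, mem[0x0c]=0x74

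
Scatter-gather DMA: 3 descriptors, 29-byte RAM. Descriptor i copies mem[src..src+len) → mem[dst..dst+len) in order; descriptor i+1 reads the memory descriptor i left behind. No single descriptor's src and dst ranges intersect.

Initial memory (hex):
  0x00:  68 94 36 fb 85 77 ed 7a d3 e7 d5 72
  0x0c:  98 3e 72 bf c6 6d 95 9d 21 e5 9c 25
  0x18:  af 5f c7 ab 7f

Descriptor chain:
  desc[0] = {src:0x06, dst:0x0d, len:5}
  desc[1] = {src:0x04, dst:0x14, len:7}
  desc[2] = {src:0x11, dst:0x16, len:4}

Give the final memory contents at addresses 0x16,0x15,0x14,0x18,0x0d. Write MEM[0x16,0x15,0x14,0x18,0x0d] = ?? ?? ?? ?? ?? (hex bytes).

[0] 0x06->0x0d len=5 : ed 7a d3 e7 d5
[1] 0x04->0x14 len=7 : 85 77 ed 7a d3 e7 d5
[2] 0x11->0x16 len=4 : d5 95 9d 85
query mem[0x16]=0xd5, mem[0x15]=0x77, mem[0x14]=0x85, mem[0x18]=0x9d, mem[0x0d]=0xed

MEM[0x16,0x15,0x14,0x18,0x0d] = d5 77 85 9d ed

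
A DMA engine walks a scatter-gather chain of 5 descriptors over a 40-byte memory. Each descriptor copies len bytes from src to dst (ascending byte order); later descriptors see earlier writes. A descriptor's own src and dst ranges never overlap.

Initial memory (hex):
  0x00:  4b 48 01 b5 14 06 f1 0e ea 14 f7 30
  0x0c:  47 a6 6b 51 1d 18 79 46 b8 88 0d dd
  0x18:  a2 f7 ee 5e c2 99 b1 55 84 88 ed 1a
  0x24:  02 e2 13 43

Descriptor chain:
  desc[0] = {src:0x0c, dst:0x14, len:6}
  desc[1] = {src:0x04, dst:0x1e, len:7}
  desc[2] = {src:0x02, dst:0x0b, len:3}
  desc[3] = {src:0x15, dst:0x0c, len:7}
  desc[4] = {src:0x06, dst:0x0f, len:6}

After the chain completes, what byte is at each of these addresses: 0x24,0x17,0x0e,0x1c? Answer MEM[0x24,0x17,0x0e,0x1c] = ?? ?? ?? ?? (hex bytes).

[0] 0x0c->0x14 len=6 : 47 a6 6b 51 1d 18
[1] 0x04->0x1e len=7 : 14 06 f1 0e ea 14 f7
[2] 0x02->0x0b len=3 : 01 b5 14
[3] 0x15->0x0c len=7 : a6 6b 51 1d 18 ee 5e
[4] 0x06->0x0f len=6 : f1 0e ea 14 f7 01
query mem[0x24]=0xf7, mem[0x17]=0x51, mem[0x0e]=0x51, mem[0x1c]=0xc2

MEM[0x24,0x17,0x0e,0x1c] = f7 51 51 c2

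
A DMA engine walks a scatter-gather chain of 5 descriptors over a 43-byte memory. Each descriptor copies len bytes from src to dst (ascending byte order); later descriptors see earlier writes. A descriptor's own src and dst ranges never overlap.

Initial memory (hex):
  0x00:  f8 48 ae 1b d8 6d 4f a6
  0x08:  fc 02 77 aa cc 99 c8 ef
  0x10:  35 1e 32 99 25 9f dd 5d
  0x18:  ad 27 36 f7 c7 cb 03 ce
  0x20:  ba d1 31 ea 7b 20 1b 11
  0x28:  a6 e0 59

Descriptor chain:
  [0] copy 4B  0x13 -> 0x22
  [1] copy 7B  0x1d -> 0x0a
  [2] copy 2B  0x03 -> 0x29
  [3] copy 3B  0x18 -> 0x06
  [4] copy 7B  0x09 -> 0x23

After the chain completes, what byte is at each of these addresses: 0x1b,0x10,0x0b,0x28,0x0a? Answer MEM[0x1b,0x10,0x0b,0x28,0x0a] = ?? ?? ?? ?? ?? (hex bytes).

D0: mem[0x22..0x25] <- [99 25 9f dd]
D1: mem[0x0a..0x10] <- [cb 03 ce ba d1 99 25]
D2: mem[0x29..0x2a] <- [1b d8]
D3: mem[0x06..0x08] <- [ad 27 36]
D4: mem[0x23..0x29] <- [02 cb 03 ce ba d1 99]
query mem[0x1b]=0xf7, mem[0x10]=0x25, mem[0x0b]=0x03, mem[0x28]=0xd1, mem[0x0a]=0xcb

MEM[0x1b,0x10,0x0b,0x28,0x0a] = f7 25 03 d1 cb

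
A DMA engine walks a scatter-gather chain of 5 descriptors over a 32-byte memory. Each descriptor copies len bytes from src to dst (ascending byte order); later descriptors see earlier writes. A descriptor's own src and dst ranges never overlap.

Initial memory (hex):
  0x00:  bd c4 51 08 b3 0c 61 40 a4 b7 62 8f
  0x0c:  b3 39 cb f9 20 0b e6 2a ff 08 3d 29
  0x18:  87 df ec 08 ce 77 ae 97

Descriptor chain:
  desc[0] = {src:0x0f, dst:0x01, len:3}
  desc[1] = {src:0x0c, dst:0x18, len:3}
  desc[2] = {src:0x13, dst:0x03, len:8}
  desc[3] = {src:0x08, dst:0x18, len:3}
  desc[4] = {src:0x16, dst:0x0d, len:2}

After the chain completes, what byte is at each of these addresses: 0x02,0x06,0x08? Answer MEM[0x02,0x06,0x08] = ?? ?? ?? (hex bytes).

  after D0: wrote 3B at 0x01 = f9200b
  after D1: wrote 3B at 0x18 = b339cb
  after D2: wrote 8B at 0x03 = 2aff083d29b339cb
  after D3: wrote 3B at 0x18 = b339cb
  after D4: wrote 2B at 0x0d = 3d29
query mem[0x02]=0x20, mem[0x06]=0x3d, mem[0x08]=0xb3

MEM[0x02,0x06,0x08] = 20 3d b3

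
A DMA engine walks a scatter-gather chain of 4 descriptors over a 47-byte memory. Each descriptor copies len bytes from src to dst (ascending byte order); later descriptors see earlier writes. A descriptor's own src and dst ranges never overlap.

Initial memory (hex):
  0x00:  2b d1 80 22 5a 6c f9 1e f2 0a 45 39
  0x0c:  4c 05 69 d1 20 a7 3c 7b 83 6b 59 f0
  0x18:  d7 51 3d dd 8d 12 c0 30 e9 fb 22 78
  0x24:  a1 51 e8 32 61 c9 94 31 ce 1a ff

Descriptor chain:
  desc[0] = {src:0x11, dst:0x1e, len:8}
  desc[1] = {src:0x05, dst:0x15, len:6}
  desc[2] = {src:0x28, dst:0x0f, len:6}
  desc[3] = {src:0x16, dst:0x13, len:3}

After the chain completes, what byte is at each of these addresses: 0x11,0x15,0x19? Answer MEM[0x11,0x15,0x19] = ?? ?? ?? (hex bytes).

[0] 0x11->0x1e len=8 : a7 3c 7b 83 6b 59 f0 d7
[1] 0x05->0x15 len=6 : 6c f9 1e f2 0a 45
[2] 0x28->0x0f len=6 : 61 c9 94 31 ce 1a
[3] 0x16->0x13 len=3 : f9 1e f2
query mem[0x11]=0x94, mem[0x15]=0xf2, mem[0x19]=0x0a

MEM[0x11,0x15,0x19] = 94 f2 0a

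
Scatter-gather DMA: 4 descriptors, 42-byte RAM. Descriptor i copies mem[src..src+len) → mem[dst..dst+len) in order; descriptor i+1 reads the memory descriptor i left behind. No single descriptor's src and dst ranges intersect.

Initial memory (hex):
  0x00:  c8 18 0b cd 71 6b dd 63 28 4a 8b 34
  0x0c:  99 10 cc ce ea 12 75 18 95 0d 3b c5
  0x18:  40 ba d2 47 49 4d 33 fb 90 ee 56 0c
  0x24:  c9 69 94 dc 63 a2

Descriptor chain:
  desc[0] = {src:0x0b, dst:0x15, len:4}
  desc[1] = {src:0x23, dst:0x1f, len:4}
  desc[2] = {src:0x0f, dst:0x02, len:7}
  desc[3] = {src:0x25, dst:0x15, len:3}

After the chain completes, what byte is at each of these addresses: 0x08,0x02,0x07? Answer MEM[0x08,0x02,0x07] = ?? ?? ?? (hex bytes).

MEM[0x08,0x02,0x07] = 34 ce 95

[0] 0x0b->0x15 len=4 : 34 99 10 cc
[1] 0x23->0x1f len=4 : 0c c9 69 94
[2] 0x0f->0x02 len=7 : ce ea 12 75 18 95 34
[3] 0x25->0x15 len=3 : 69 94 dc
query mem[0x08]=0x34, mem[0x02]=0xce, mem[0x07]=0x95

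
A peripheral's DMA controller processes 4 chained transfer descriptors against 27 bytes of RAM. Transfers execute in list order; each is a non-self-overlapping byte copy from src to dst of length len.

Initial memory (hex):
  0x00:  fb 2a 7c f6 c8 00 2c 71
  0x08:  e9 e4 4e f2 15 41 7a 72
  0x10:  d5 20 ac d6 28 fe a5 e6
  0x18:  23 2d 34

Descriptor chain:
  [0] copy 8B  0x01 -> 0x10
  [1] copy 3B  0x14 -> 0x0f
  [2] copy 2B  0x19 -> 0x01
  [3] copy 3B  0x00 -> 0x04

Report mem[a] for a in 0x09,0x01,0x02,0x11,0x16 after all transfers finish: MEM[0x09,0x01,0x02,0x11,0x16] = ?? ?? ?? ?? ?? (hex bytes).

D0: mem[0x10..0x17] <- [2a 7c f6 c8 00 2c 71 e9]
D1: mem[0x0f..0x11] <- [00 2c 71]
D2: mem[0x01..0x02] <- [2d 34]
D3: mem[0x04..0x06] <- [fb 2d 34]
query mem[0x09]=0xe4, mem[0x01]=0x2d, mem[0x02]=0x34, mem[0x11]=0x71, mem[0x16]=0x71

MEM[0x09,0x01,0x02,0x11,0x16] = e4 2d 34 71 71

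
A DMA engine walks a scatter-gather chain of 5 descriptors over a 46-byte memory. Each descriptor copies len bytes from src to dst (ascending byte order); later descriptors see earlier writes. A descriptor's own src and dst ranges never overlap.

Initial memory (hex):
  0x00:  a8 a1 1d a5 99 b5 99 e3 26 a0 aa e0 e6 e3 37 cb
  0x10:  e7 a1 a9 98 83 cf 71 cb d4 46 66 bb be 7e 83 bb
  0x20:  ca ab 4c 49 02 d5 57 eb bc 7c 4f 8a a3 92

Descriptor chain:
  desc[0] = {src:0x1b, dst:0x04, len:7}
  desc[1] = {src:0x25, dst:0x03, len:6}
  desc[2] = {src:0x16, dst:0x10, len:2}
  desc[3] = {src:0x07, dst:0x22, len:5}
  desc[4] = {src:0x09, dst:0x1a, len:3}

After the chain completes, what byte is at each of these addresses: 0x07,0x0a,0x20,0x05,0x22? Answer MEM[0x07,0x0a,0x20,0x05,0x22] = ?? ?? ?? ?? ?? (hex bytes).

  after D0: wrote 7B at 0x04 = bbbe7e83bbcaab
  after D1: wrote 6B at 0x03 = d557ebbc7c4f
  after D2: wrote 2B at 0x10 = 71cb
  after D3: wrote 5B at 0x22 = 7c4fcaabe0
  after D4: wrote 3B at 0x1a = caabe0
query mem[0x07]=0x7c, mem[0x0a]=0xab, mem[0x20]=0xca, mem[0x05]=0xeb, mem[0x22]=0x7c

MEM[0x07,0x0a,0x20,0x05,0x22] = 7c ab ca eb 7c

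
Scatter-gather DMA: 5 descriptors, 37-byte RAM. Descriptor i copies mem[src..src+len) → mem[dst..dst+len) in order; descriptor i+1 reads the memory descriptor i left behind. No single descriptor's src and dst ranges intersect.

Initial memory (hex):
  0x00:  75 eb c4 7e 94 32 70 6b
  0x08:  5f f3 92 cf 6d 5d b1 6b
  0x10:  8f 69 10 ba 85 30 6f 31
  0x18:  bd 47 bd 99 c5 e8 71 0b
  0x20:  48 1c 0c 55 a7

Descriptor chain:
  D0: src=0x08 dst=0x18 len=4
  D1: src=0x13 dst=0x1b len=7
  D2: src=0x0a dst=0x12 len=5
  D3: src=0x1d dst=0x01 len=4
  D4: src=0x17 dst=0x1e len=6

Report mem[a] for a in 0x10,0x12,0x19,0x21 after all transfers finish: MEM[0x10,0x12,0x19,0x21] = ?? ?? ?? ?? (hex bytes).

MEM[0x10,0x12,0x19,0x21] = 8f 92 f3 92

D0: mem[0x18..0x1b] <- [5f f3 92 cf]
D1: mem[0x1b..0x21] <- [ba 85 30 6f 31 5f f3]
D2: mem[0x12..0x16] <- [92 cf 6d 5d b1]
D3: mem[0x01..0x04] <- [30 6f 31 5f]
D4: mem[0x1e..0x23] <- [31 5f f3 92 ba 85]
query mem[0x10]=0x8f, mem[0x12]=0x92, mem[0x19]=0xf3, mem[0x21]=0x92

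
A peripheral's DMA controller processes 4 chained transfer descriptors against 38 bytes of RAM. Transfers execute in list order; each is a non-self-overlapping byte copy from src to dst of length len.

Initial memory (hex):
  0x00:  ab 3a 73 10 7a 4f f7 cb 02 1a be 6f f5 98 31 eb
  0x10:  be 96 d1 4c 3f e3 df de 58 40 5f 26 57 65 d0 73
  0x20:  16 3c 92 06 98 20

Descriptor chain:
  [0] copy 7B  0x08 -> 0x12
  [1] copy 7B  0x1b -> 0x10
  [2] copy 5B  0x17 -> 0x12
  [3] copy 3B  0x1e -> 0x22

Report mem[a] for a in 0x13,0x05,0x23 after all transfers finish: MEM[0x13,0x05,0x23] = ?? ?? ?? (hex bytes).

#0 dst[0x12+7] := {0x02,0x1a,0xbe,0x6f,0xf5,0x98,0x31}
#1 dst[0x10+7] := {0x26,0x57,0x65,0xd0,0x73,0x16,0x3c}
#2 dst[0x12+5] := {0x98,0x31,0x40,0x5f,0x26}
#3 dst[0x22+3] := {0xd0,0x73,0x16}
query mem[0x13]=0x31, mem[0x05]=0x4f, mem[0x23]=0x73

MEM[0x13,0x05,0x23] = 31 4f 73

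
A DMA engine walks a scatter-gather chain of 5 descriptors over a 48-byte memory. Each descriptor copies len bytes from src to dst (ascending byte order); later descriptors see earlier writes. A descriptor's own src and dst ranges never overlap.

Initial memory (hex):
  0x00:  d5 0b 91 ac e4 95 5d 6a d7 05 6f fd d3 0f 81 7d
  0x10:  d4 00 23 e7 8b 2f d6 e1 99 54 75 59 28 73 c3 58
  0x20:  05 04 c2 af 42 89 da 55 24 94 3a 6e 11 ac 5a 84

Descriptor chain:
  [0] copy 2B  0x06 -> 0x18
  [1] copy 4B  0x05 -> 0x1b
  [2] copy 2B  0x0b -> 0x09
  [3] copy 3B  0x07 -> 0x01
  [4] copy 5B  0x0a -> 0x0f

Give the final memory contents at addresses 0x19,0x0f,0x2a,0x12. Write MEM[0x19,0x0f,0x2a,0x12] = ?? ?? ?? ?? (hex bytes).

D0: mem[0x18..0x19] <- [5d 6a]
D1: mem[0x1b..0x1e] <- [95 5d 6a d7]
D2: mem[0x09..0x0a] <- [fd d3]
D3: mem[0x01..0x03] <- [6a d7 fd]
D4: mem[0x0f..0x13] <- [d3 fd d3 0f 81]
query mem[0x19]=0x6a, mem[0x0f]=0xd3, mem[0x2a]=0x3a, mem[0x12]=0x0f

MEM[0x19,0x0f,0x2a,0x12] = 6a d3 3a 0f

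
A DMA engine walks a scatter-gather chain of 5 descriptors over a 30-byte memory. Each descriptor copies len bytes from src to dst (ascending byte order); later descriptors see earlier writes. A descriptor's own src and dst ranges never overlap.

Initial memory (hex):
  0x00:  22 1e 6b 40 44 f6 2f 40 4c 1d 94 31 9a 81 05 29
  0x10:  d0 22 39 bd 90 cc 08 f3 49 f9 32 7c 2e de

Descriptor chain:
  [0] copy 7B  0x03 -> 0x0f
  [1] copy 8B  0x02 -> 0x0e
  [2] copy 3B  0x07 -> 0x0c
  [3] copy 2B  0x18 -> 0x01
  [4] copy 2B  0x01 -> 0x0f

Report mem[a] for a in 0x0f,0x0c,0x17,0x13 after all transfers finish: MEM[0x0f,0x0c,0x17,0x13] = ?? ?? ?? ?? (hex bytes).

#0 dst[0x0f+7] := {0x40,0x44,0xf6,0x2f,0x40,0x4c,0x1d}
#1 dst[0x0e+8] := {0x6b,0x40,0x44,0xf6,0x2f,0x40,0x4c,0x1d}
#2 dst[0x0c+3] := {0x40,0x4c,0x1d}
#3 dst[0x01+2] := {0x49,0xf9}
#4 dst[0x0f+2] := {0x49,0xf9}
query mem[0x0f]=0x49, mem[0x0c]=0x40, mem[0x17]=0xf3, mem[0x13]=0x40

MEM[0x0f,0x0c,0x17,0x13] = 49 40 f3 40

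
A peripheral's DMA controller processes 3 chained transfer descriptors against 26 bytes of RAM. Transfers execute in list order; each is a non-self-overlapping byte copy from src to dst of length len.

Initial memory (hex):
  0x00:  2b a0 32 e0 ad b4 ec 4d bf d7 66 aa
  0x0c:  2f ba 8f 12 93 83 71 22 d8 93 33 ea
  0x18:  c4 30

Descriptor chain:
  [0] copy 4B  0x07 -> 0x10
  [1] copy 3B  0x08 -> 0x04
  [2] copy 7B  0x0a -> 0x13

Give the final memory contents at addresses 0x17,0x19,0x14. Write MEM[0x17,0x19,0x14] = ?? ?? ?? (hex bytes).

[0] 0x07->0x10 len=4 : 4d bf d7 66
[1] 0x08->0x04 len=3 : bf d7 66
[2] 0x0a->0x13 len=7 : 66 aa 2f ba 8f 12 4d
query mem[0x17]=0x8f, mem[0x19]=0x4d, mem[0x14]=0xaa

MEM[0x17,0x19,0x14] = 8f 4d aa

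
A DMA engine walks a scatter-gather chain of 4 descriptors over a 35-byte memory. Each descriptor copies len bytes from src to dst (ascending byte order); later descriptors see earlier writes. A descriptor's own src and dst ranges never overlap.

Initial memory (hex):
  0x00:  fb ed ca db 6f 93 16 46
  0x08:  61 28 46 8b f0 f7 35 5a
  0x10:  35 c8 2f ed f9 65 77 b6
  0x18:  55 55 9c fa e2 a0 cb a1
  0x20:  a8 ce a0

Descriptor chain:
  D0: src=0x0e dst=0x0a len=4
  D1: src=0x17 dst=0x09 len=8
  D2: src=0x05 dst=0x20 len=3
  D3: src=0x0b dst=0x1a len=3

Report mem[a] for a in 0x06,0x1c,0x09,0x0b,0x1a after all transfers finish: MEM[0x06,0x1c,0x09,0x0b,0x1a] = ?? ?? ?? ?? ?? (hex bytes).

MEM[0x06,0x1c,0x09,0x0b,0x1a] = 16 fa b6 55 55

#0 dst[0x0a+4] := {0x35,0x5a,0x35,0xc8}
#1 dst[0x09+8] := {0xb6,0x55,0x55,0x9c,0xfa,0xe2,0xa0,0xcb}
#2 dst[0x20+3] := {0x93,0x16,0x46}
#3 dst[0x1a+3] := {0x55,0x9c,0xfa}
query mem[0x06]=0x16, mem[0x1c]=0xfa, mem[0x09]=0xb6, mem[0x0b]=0x55, mem[0x1a]=0x55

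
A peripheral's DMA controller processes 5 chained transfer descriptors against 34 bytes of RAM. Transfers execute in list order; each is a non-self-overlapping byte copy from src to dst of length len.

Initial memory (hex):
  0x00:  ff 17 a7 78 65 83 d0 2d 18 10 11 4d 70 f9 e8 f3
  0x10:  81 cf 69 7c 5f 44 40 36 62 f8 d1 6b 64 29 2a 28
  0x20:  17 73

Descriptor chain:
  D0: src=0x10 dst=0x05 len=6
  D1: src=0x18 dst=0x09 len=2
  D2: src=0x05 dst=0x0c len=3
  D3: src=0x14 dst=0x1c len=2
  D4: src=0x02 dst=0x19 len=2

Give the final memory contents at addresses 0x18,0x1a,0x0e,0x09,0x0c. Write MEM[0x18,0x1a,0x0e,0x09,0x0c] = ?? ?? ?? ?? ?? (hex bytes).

MEM[0x18,0x1a,0x0e,0x09,0x0c] = 62 78 69 62 81

[0] 0x10->0x05 len=6 : 81 cf 69 7c 5f 44
[1] 0x18->0x09 len=2 : 62 f8
[2] 0x05->0x0c len=3 : 81 cf 69
[3] 0x14->0x1c len=2 : 5f 44
[4] 0x02->0x19 len=2 : a7 78
query mem[0x18]=0x62, mem[0x1a]=0x78, mem[0x0e]=0x69, mem[0x09]=0x62, mem[0x0c]=0x81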